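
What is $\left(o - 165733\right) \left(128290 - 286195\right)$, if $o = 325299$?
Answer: $-25196269230$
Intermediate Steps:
$\left(o - 165733\right) \left(128290 - 286195\right) = \left(325299 - 165733\right) \left(128290 - 286195\right) = 159566 \left(128290 - 286195\right) = 159566 \left(-157905\right) = -25196269230$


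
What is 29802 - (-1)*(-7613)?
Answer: 22189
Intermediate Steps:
29802 - (-1)*(-7613) = 29802 - 1*7613 = 29802 - 7613 = 22189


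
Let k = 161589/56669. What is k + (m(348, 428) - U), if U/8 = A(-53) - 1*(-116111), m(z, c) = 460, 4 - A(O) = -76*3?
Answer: -864231187/929 ≈ -9.3028e+5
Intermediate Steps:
A(O) = 232 (A(O) = 4 - (-76)*3 = 4 - 1*(-228) = 4 + 228 = 232)
U = 930744 (U = 8*(232 - 1*(-116111)) = 8*(232 + 116111) = 8*116343 = 930744)
k = 2649/929 (k = 161589*(1/56669) = 2649/929 ≈ 2.8515)
k + (m(348, 428) - U) = 2649/929 + (460 - 1*930744) = 2649/929 + (460 - 930744) = 2649/929 - 930284 = -864231187/929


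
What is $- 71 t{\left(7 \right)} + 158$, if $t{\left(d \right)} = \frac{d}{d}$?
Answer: $87$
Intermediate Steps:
$t{\left(d \right)} = 1$
$- 71 t{\left(7 \right)} + 158 = \left(-71\right) 1 + 158 = -71 + 158 = 87$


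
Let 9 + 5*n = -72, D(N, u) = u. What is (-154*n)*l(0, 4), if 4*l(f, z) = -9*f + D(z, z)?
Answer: 12474/5 ≈ 2494.8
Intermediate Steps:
l(f, z) = -9*f/4 + z/4 (l(f, z) = (-9*f + z)/4 = (z - 9*f)/4 = -9*f/4 + z/4)
n = -81/5 (n = -9/5 + (1/5)*(-72) = -9/5 - 72/5 = -81/5 ≈ -16.200)
(-154*n)*l(0, 4) = (-154*(-81/5))*(-9/4*0 + (1/4)*4) = 12474*(0 + 1)/5 = (12474/5)*1 = 12474/5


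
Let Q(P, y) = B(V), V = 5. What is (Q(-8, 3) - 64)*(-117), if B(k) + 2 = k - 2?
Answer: 7371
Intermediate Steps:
B(k) = -4 + k (B(k) = -2 + (k - 2) = -2 + (-2 + k) = -4 + k)
Q(P, y) = 1 (Q(P, y) = -4 + 5 = 1)
(Q(-8, 3) - 64)*(-117) = (1 - 64)*(-117) = -63*(-117) = 7371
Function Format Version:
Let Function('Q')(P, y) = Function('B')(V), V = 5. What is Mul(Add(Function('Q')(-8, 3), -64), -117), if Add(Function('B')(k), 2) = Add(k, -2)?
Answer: 7371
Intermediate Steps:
Function('B')(k) = Add(-4, k) (Function('B')(k) = Add(-2, Add(k, -2)) = Add(-2, Add(-2, k)) = Add(-4, k))
Function('Q')(P, y) = 1 (Function('Q')(P, y) = Add(-4, 5) = 1)
Mul(Add(Function('Q')(-8, 3), -64), -117) = Mul(Add(1, -64), -117) = Mul(-63, -117) = 7371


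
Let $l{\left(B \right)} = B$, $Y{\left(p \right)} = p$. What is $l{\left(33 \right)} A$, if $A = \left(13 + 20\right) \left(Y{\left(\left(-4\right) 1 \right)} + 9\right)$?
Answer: $5445$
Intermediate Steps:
$A = 165$ ($A = \left(13 + 20\right) \left(\left(-4\right) 1 + 9\right) = 33 \left(-4 + 9\right) = 33 \cdot 5 = 165$)
$l{\left(33 \right)} A = 33 \cdot 165 = 5445$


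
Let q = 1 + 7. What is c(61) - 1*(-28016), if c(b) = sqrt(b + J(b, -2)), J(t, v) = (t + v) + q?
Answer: 28016 + 8*sqrt(2) ≈ 28027.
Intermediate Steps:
q = 8
J(t, v) = 8 + t + v (J(t, v) = (t + v) + 8 = 8 + t + v)
c(b) = sqrt(6 + 2*b) (c(b) = sqrt(b + (8 + b - 2)) = sqrt(b + (6 + b)) = sqrt(6 + 2*b))
c(61) - 1*(-28016) = sqrt(6 + 2*61) - 1*(-28016) = sqrt(6 + 122) + 28016 = sqrt(128) + 28016 = 8*sqrt(2) + 28016 = 28016 + 8*sqrt(2)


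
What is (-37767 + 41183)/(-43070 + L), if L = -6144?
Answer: -1708/24607 ≈ -0.069411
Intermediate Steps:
(-37767 + 41183)/(-43070 + L) = (-37767 + 41183)/(-43070 - 6144) = 3416/(-49214) = 3416*(-1/49214) = -1708/24607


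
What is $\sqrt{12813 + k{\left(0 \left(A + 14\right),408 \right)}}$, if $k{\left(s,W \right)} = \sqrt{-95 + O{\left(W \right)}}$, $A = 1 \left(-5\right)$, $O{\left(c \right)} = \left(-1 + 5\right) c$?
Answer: $\sqrt{12813 + \sqrt{1537}} \approx 113.37$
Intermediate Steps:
$O{\left(c \right)} = 4 c$
$A = -5$
$k{\left(s,W \right)} = \sqrt{-95 + 4 W}$
$\sqrt{12813 + k{\left(0 \left(A + 14\right),408 \right)}} = \sqrt{12813 + \sqrt{-95 + 4 \cdot 408}} = \sqrt{12813 + \sqrt{-95 + 1632}} = \sqrt{12813 + \sqrt{1537}}$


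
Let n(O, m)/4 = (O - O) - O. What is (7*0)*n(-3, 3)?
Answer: 0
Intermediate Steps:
n(O, m) = -4*O (n(O, m) = 4*((O - O) - O) = 4*(0 - O) = 4*(-O) = -4*O)
(7*0)*n(-3, 3) = (7*0)*(-4*(-3)) = 0*12 = 0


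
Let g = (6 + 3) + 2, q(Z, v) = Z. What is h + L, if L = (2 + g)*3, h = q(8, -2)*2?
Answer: 55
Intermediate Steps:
g = 11 (g = 9 + 2 = 11)
h = 16 (h = 8*2 = 16)
L = 39 (L = (2 + 11)*3 = 13*3 = 39)
h + L = 16 + 39 = 55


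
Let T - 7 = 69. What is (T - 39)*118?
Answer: 4366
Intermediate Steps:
T = 76 (T = 7 + 69 = 76)
(T - 39)*118 = (76 - 39)*118 = 37*118 = 4366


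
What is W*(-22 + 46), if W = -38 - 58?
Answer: -2304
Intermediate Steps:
W = -96
W*(-22 + 46) = -96*(-22 + 46) = -96*24 = -2304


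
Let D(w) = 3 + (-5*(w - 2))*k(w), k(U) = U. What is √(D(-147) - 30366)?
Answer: 3*I*√15542 ≈ 374.0*I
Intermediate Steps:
D(w) = 3 + w*(10 - 5*w) (D(w) = 3 + (-5*(w - 2))*w = 3 + (-5*(-2 + w))*w = 3 + (10 - 5*w)*w = 3 + w*(10 - 5*w))
√(D(-147) - 30366) = √((3 - 5*(-147)² + 10*(-147)) - 30366) = √((3 - 5*21609 - 1470) - 30366) = √((3 - 108045 - 1470) - 30366) = √(-109512 - 30366) = √(-139878) = 3*I*√15542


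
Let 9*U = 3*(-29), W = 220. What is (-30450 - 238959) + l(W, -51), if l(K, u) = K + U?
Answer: -807596/3 ≈ -2.6920e+5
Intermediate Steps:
U = -29/3 (U = (3*(-29))/9 = (⅑)*(-87) = -29/3 ≈ -9.6667)
l(K, u) = -29/3 + K (l(K, u) = K - 29/3 = -29/3 + K)
(-30450 - 238959) + l(W, -51) = (-30450 - 238959) + (-29/3 + 220) = -269409 + 631/3 = -807596/3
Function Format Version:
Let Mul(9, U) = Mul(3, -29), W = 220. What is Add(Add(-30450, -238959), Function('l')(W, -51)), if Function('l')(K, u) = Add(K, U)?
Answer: Rational(-807596, 3) ≈ -2.6920e+5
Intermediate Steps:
U = Rational(-29, 3) (U = Mul(Rational(1, 9), Mul(3, -29)) = Mul(Rational(1, 9), -87) = Rational(-29, 3) ≈ -9.6667)
Function('l')(K, u) = Add(Rational(-29, 3), K) (Function('l')(K, u) = Add(K, Rational(-29, 3)) = Add(Rational(-29, 3), K))
Add(Add(-30450, -238959), Function('l')(W, -51)) = Add(Add(-30450, -238959), Add(Rational(-29, 3), 220)) = Add(-269409, Rational(631, 3)) = Rational(-807596, 3)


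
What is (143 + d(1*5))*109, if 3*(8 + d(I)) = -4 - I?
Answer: 14388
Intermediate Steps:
d(I) = -28/3 - I/3 (d(I) = -8 + (-4 - I)/3 = -8 + (-4/3 - I/3) = -28/3 - I/3)
(143 + d(1*5))*109 = (143 + (-28/3 - 5/3))*109 = (143 - 11)*109 = 132*109 = 14388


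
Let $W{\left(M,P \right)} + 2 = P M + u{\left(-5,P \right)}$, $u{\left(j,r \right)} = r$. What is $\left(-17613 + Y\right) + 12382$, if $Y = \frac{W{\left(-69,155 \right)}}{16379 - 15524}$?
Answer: $- \frac{1494349}{285} \approx -5243.3$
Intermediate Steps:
$W{\left(M,P \right)} = -2 + P + M P$ ($W{\left(M,P \right)} = -2 + \left(P M + P\right) = -2 + \left(M P + P\right) = -2 + \left(P + M P\right) = -2 + P + M P$)
$Y = - \frac{3514}{285}$ ($Y = \frac{-2 + 155 - 10695}{16379 - 15524} = - \frac{10542}{855} = \left(-10542\right) \frac{1}{855} = - \frac{3514}{285} \approx -12.33$)
$\left(-17613 + Y\right) + 12382 = \left(-17613 - \frac{3514}{285}\right) + 12382 = - \frac{5023219}{285} + 12382 = - \frac{1494349}{285}$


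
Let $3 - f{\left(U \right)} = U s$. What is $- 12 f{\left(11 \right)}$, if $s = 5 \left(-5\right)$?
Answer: $-3336$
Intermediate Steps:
$s = -25$
$f{\left(U \right)} = 3 + 25 U$ ($f{\left(U \right)} = 3 - U \left(-25\right) = 3 - - 25 U = 3 + 25 U$)
$- 12 f{\left(11 \right)} = - 12 \left(3 + 25 \cdot 11\right) = - 12 \left(3 + 275\right) = \left(-12\right) 278 = -3336$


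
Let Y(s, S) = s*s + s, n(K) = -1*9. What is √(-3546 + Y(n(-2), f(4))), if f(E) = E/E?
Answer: 3*I*√386 ≈ 58.941*I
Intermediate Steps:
f(E) = 1
n(K) = -9
Y(s, S) = s + s² (Y(s, S) = s² + s = s + s²)
√(-3546 + Y(n(-2), f(4))) = √(-3546 - 9*(1 - 9)) = √(-3546 - 9*(-8)) = √(-3546 + 72) = √(-3474) = 3*I*√386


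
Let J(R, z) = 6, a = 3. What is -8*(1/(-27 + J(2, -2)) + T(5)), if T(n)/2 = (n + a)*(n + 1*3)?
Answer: -21496/21 ≈ -1023.6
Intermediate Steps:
T(n) = 2*(3 + n)**2 (T(n) = 2*((n + 3)*(n + 1*3)) = 2*((3 + n)*(n + 3)) = 2*((3 + n)*(3 + n)) = 2*(3 + n)**2)
-8*(1/(-27 + J(2, -2)) + T(5)) = -8*(1/(-27 + 6) + (18 + 2*5**2 + 12*5)) = -8*(1/(-21) + (18 + 2*25 + 60)) = -8*(-1/21 + (18 + 50 + 60)) = -8*(-1/21 + 128) = -8*2687/21 = -21496/21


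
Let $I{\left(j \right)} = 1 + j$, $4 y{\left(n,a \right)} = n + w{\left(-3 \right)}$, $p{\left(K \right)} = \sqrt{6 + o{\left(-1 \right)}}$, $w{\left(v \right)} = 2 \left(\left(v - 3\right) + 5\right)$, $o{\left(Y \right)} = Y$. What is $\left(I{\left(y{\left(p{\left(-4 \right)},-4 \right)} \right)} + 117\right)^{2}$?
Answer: $\frac{\left(470 + \sqrt{5}\right)^{2}}{16} \approx 13938.0$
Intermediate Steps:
$w{\left(v \right)} = 4 + 2 v$ ($w{\left(v \right)} = 2 \left(\left(-3 + v\right) + 5\right) = 2 \left(2 + v\right) = 4 + 2 v$)
$p{\left(K \right)} = \sqrt{5}$ ($p{\left(K \right)} = \sqrt{6 - 1} = \sqrt{5}$)
$y{\left(n,a \right)} = - \frac{1}{2} + \frac{n}{4}$ ($y{\left(n,a \right)} = \frac{n + \left(4 + 2 \left(-3\right)\right)}{4} = \frac{n + \left(4 - 6\right)}{4} = \frac{n - 2}{4} = \frac{-2 + n}{4} = - \frac{1}{2} + \frac{n}{4}$)
$\left(I{\left(y{\left(p{\left(-4 \right)},-4 \right)} \right)} + 117\right)^{2} = \left(\left(1 - \left(\frac{1}{2} - \frac{\sqrt{5}}{4}\right)\right) + 117\right)^{2} = \left(\left(\frac{1}{2} + \frac{\sqrt{5}}{4}\right) + 117\right)^{2} = \left(\frac{235}{2} + \frac{\sqrt{5}}{4}\right)^{2}$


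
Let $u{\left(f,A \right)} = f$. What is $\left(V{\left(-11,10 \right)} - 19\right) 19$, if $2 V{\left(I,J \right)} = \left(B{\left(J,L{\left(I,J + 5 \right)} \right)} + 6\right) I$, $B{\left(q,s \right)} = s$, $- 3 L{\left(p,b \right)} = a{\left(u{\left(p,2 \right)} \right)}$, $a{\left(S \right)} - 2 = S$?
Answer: $- \frac{2603}{2} \approx -1301.5$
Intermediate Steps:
$a{\left(S \right)} = 2 + S$
$L{\left(p,b \right)} = - \frac{2}{3} - \frac{p}{3}$ ($L{\left(p,b \right)} = - \frac{2 + p}{3} = - \frac{2}{3} - \frac{p}{3}$)
$V{\left(I,J \right)} = \frac{I \left(\frac{16}{3} - \frac{I}{3}\right)}{2}$ ($V{\left(I,J \right)} = \frac{\left(\left(- \frac{2}{3} - \frac{I}{3}\right) + 6\right) I}{2} = \frac{\left(\frac{16}{3} - \frac{I}{3}\right) I}{2} = \frac{I \left(\frac{16}{3} - \frac{I}{3}\right)}{2}$)
$\left(V{\left(-11,10 \right)} - 19\right) 19 = \left(\frac{1}{6} \left(-11\right) \left(16 - -11\right) - 19\right) 19 = \left(\frac{1}{6} \left(-11\right) \left(16 + 11\right) - 19\right) 19 = \left(\frac{1}{6} \left(-11\right) 27 - 19\right) 19 = \left(- \frac{99}{2} - 19\right) 19 = \left(- \frac{137}{2}\right) 19 = - \frac{2603}{2}$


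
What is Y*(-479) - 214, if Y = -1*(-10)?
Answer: -5004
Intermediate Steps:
Y = 10
Y*(-479) - 214 = 10*(-479) - 214 = -4790 - 214 = -5004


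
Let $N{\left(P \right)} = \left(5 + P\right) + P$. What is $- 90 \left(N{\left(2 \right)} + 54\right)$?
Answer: $-5670$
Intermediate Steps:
$N{\left(P \right)} = 5 + 2 P$
$- 90 \left(N{\left(2 \right)} + 54\right) = - 90 \left(\left(5 + 2 \cdot 2\right) + 54\right) = - 90 \left(\left(5 + 4\right) + 54\right) = - 90 \left(9 + 54\right) = \left(-90\right) 63 = -5670$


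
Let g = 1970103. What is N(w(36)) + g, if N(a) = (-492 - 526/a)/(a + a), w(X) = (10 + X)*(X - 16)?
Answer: 1667494952617/846400 ≈ 1.9701e+6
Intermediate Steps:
w(X) = (-16 + X)*(10 + X) (w(X) = (10 + X)*(-16 + X) = (-16 + X)*(10 + X))
N(a) = (-492 - 526/a)/(2*a) (N(a) = (-492 - 526/a)/((2*a)) = (-492 - 526/a)*(1/(2*a)) = (-492 - 526/a)/(2*a))
N(w(36)) + g = (-263 - 246*(-160 + 36² - 6*36))/(-160 + 36² - 6*36)² + 1970103 = (-263 - 246*(-160 + 1296 - 216))/(-160 + 1296 - 216)² + 1970103 = (-263 - 246*920)/920² + 1970103 = (-263 - 226320)/846400 + 1970103 = (1/846400)*(-226583) + 1970103 = -226583/846400 + 1970103 = 1667494952617/846400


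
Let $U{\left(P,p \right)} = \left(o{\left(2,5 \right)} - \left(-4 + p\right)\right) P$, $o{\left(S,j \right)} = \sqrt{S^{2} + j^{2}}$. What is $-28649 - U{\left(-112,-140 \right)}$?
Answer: $-12521 + 112 \sqrt{29} \approx -11918.0$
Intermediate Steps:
$U{\left(P,p \right)} = P \left(4 + \sqrt{29} - p\right)$ ($U{\left(P,p \right)} = \left(\sqrt{2^{2} + 5^{2}} - \left(-4 + p\right)\right) P = \left(\sqrt{4 + 25} - \left(-4 + p\right)\right) P = \left(\sqrt{29} - \left(-4 + p\right)\right) P = \left(4 + \sqrt{29} - p\right) P = P \left(4 + \sqrt{29} - p\right)$)
$-28649 - U{\left(-112,-140 \right)} = -28649 - - 112 \left(4 + \sqrt{29} - -140\right) = -28649 - - 112 \left(4 + \sqrt{29} + 140\right) = -28649 - - 112 \left(144 + \sqrt{29}\right) = -28649 - \left(-16128 - 112 \sqrt{29}\right) = -28649 + \left(16128 + 112 \sqrt{29}\right) = -12521 + 112 \sqrt{29}$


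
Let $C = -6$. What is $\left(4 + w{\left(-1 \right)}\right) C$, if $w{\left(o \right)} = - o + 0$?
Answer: $-30$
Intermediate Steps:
$w{\left(o \right)} = - o$
$\left(4 + w{\left(-1 \right)}\right) C = \left(4 - -1\right) \left(-6\right) = \left(4 + 1\right) \left(-6\right) = 5 \left(-6\right) = -30$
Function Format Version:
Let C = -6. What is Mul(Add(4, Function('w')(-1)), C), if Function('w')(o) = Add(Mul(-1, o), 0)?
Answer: -30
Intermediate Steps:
Function('w')(o) = Mul(-1, o)
Mul(Add(4, Function('w')(-1)), C) = Mul(Add(4, Mul(-1, -1)), -6) = Mul(Add(4, 1), -6) = Mul(5, -6) = -30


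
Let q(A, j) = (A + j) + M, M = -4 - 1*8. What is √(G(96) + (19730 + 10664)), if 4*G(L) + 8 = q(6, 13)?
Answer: 5*√4863/2 ≈ 174.34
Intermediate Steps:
M = -12 (M = -4 - 8 = -12)
q(A, j) = -12 + A + j (q(A, j) = (A + j) - 12 = -12 + A + j)
G(L) = -¼ (G(L) = -2 + (-12 + 6 + 13)/4 = -2 + (¼)*7 = -2 + 7/4 = -¼)
√(G(96) + (19730 + 10664)) = √(-¼ + (19730 + 10664)) = √(-¼ + 30394) = √(121575/4) = 5*√4863/2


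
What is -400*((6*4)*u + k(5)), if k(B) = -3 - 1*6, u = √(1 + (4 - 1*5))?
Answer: 3600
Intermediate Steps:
u = 0 (u = √(1 + (4 - 5)) = √(1 - 1) = √0 = 0)
k(B) = -9 (k(B) = -3 - 6 = -9)
-400*((6*4)*u + k(5)) = -400*((6*4)*0 - 9) = -400*(24*0 - 9) = -400*(0 - 9) = -400*(-9) = 3600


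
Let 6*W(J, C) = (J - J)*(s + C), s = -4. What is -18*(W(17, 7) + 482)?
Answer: -8676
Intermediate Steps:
W(J, C) = 0 (W(J, C) = ((J - J)*(-4 + C))/6 = (0*(-4 + C))/6 = (⅙)*0 = 0)
-18*(W(17, 7) + 482) = -18*(0 + 482) = -18*482 = -8676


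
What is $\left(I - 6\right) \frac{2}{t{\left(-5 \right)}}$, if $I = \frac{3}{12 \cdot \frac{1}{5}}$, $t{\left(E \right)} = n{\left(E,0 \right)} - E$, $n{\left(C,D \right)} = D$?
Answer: $- \frac{19}{10} \approx -1.9$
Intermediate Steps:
$t{\left(E \right)} = - E$ ($t{\left(E \right)} = 0 - E = - E$)
$I = \frac{5}{4}$ ($I = \frac{3}{12 \cdot \frac{1}{5}} = \frac{3}{\frac{12}{5}} = 3 \cdot \frac{5}{12} = \frac{5}{4} \approx 1.25$)
$\left(I - 6\right) \frac{2}{t{\left(-5 \right)}} = \left(\frac{5}{4} - 6\right) \frac{2}{\left(-1\right) \left(-5\right)} = - \frac{19 \cdot \frac{2}{5}}{4} = - \frac{19 \cdot 2 \cdot \frac{1}{5}}{4} = \left(- \frac{19}{4}\right) \frac{2}{5} = - \frac{19}{10}$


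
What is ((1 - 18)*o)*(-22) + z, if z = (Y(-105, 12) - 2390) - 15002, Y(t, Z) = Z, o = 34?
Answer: -4664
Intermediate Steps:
z = -17380 (z = (12 - 2390) - 15002 = -2378 - 15002 = -17380)
((1 - 18)*o)*(-22) + z = ((1 - 18)*34)*(-22) - 17380 = -17*34*(-22) - 17380 = -578*(-22) - 17380 = 12716 - 17380 = -4664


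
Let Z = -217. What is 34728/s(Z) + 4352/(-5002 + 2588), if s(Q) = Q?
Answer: -2493464/15407 ≈ -161.84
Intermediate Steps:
34728/s(Z) + 4352/(-5002 + 2588) = 34728/(-217) + 4352/(-5002 + 2588) = 34728*(-1/217) + 4352/(-2414) = -34728/217 + 4352*(-1/2414) = -34728/217 - 128/71 = -2493464/15407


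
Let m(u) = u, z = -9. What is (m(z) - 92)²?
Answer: 10201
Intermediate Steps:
(m(z) - 92)² = (-9 - 92)² = (-101)² = 10201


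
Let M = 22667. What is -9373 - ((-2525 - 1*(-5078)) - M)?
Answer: 10741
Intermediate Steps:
-9373 - ((-2525 - 1*(-5078)) - M) = -9373 - ((-2525 - 1*(-5078)) - 1*22667) = -9373 - ((-2525 + 5078) - 22667) = -9373 - (2553 - 22667) = -9373 - 1*(-20114) = -9373 + 20114 = 10741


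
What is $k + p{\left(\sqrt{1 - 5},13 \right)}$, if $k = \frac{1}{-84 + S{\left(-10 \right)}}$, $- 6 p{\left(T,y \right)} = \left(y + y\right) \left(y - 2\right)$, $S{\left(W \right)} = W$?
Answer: $- \frac{13445}{282} \approx -47.677$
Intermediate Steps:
$p{\left(T,y \right)} = - \frac{y \left(-2 + y\right)}{3}$ ($p{\left(T,y \right)} = - \frac{\left(y + y\right) \left(y - 2\right)}{6} = - \frac{2 y \left(-2 + y\right)}{6} = - \frac{y \left(-2 + y\right)}{3}$)
$k = - \frac{1}{94}$ ($k = \frac{1}{-84 - 10} = \frac{1}{-94} = - \frac{1}{94} \approx -0.010638$)
$k + p{\left(\sqrt{1 - 5},13 \right)} = - \frac{1}{94} + \frac{1}{3} \cdot 13 \left(2 - 13\right) = - \frac{1}{94} + \frac{1}{3} \cdot 13 \left(-11\right) = - \frac{1}{94} - \frac{143}{3} = - \frac{13445}{282}$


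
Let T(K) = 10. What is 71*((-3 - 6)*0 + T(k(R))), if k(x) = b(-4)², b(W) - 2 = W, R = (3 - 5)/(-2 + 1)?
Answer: 710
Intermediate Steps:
R = 2 (R = -2/(-1) = -2*(-1) = 2)
b(W) = 2 + W
k(x) = 4 (k(x) = (2 - 4)² = (-2)² = 4)
71*((-3 - 6)*0 + T(k(R))) = 71*((-3 - 6)*0 + 10) = 71*(-9*0 + 10) = 71*(0 + 10) = 71*10 = 710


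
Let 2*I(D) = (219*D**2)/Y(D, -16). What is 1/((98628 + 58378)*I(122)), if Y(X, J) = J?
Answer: -4/63972016197 ≈ -6.2527e-11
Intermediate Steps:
I(D) = -219*D**2/32 (I(D) = ((219*D**2)/(-16))/2 = ((219*D**2)*(-1/16))/2 = (-219*D**2/16)/2 = -219*D**2/32)
1/((98628 + 58378)*I(122)) = 1/((98628 + 58378)*((-219/32*122**2))) = 1/(157006*((-219/32*14884))) = 1/(157006*(-814899/8)) = (1/157006)*(-8/814899) = -4/63972016197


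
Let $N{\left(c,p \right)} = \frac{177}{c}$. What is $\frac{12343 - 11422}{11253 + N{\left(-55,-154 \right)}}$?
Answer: $\frac{16885}{206246} \approx 0.081868$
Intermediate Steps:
$\frac{12343 - 11422}{11253 + N{\left(-55,-154 \right)}} = \frac{12343 - 11422}{11253 + \frac{177}{-55}} = \frac{921}{11253 + 177 \left(- \frac{1}{55}\right)} = \frac{921}{11253 - \frac{177}{55}} = \frac{921}{\frac{618738}{55}} = 921 \cdot \frac{55}{618738} = \frac{16885}{206246}$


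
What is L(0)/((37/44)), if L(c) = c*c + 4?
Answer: 176/37 ≈ 4.7568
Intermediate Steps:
L(c) = 4 + c**2 (L(c) = c**2 + 4 = 4 + c**2)
L(0)/((37/44)) = (4 + 0**2)/((37/44)) = (4 + 0)/((37*(1/44))) = 4/(37/44) = 4*(44/37) = 176/37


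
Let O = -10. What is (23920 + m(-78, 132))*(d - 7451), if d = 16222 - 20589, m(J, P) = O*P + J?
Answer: -266164996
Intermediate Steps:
m(J, P) = J - 10*P (m(J, P) = -10*P + J = J - 10*P)
d = -4367
(23920 + m(-78, 132))*(d - 7451) = (23920 + (-78 - 10*132))*(-4367 - 7451) = (23920 + (-78 - 1320))*(-11818) = (23920 - 1398)*(-11818) = 22522*(-11818) = -266164996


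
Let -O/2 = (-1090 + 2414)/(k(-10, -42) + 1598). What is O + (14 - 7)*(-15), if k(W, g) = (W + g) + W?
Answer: -20491/192 ≈ -106.72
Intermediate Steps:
k(W, g) = g + 2*W
O = -331/192 (O = -2*(-1090 + 2414)/((-42 + 2*(-10)) + 1598) = -2648/((-42 - 20) + 1598) = -2648/(-62 + 1598) = -2648/1536 = -2*331/384 = -331/192 ≈ -1.7240)
O + (14 - 7)*(-15) = -331/192 + (14 - 7)*(-15) = -331/192 + 7*(-15) = -331/192 - 105 = -20491/192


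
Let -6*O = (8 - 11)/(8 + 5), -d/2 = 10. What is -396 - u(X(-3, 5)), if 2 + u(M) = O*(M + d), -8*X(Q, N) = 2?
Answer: -40895/104 ≈ -393.22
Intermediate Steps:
d = -20 (d = -2*10 = -20)
X(Q, N) = -¼ (X(Q, N) = -⅛*2 = -¼)
O = 1/26 (O = -(8 - 11)/(6*(8 + 5)) = -(-1)/(2*13) = -⅙*(-3/13) = 1/26 ≈ 0.038462)
u(M) = -36/13 + M/26 (u(M) = -2 + (M - 20)/26 = -2 + (-20 + M)/26 = -2 + (-10/13 + M/26) = -36/13 + M/26)
-396 - u(X(-3, 5)) = -396 - (-36/13 + (1/26)*(-¼)) = -396 - (-36/13 - 1/104) = -396 - 1*(-289/104) = -396 + 289/104 = -40895/104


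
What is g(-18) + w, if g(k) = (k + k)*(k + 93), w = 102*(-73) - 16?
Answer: -10162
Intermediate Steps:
w = -7462 (w = -7446 - 16 = -7462)
g(k) = 2*k*(93 + k) (g(k) = (2*k)*(93 + k) = 2*k*(93 + k))
g(-18) + w = 2*(-18)*(93 - 18) - 7462 = 2*(-18)*75 - 7462 = -2700 - 7462 = -10162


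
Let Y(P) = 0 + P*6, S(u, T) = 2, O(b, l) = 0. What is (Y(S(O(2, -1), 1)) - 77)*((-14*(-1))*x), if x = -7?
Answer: 6370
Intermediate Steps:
Y(P) = 6*P (Y(P) = 0 + 6*P = 6*P)
(Y(S(O(2, -1), 1)) - 77)*((-14*(-1))*x) = (6*2 - 77)*(-14*(-1)*(-7)) = (12 - 77)*(14*(-7)) = -65*(-98) = 6370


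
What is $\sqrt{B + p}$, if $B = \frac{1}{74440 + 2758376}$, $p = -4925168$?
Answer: $\frac{i \sqrt{2470232321046766437}}{708204} \approx 2219.3 i$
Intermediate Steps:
$B = \frac{1}{2832816} \approx 3.5301 \cdot 10^{-7}$
$\sqrt{B + p} = \sqrt{\frac{1}{2832816} - 4925168} = \sqrt{- \frac{13952094713087}{2832816}} = \frac{i \sqrt{2470232321046766437}}{708204}$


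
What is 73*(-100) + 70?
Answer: -7230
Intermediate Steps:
73*(-100) + 70 = -7300 + 70 = -7230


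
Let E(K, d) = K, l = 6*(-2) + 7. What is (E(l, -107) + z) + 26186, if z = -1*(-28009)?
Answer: 54190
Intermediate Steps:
z = 28009
l = -5 (l = -12 + 7 = -5)
(E(l, -107) + z) + 26186 = (-5 + 28009) + 26186 = 28004 + 26186 = 54190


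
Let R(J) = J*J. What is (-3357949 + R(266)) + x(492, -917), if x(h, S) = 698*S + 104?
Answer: -3927155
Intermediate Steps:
x(h, S) = 104 + 698*S
R(J) = J²
(-3357949 + R(266)) + x(492, -917) = (-3357949 + 266²) + (104 + 698*(-917)) = (-3357949 + 70756) + (104 - 640066) = -3287193 - 639962 = -3927155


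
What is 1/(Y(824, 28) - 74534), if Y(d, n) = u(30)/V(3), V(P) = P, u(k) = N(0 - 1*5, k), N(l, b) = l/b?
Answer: -18/1341613 ≈ -1.3417e-5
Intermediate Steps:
u(k) = -5/k (u(k) = (0 - 1*5)/k = (0 - 5)/k = -5/k)
Y(d, n) = -1/18 (Y(d, n) = -5/30/3 = -5*1/30*(⅓) = -⅙*⅓ = -1/18)
1/(Y(824, 28) - 74534) = 1/(-1/18 - 74534) = 1/(-1341613/18) = -18/1341613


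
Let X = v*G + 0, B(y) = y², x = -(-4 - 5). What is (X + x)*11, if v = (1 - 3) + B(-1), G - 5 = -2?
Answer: 66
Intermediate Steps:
G = 3 (G = 5 - 2 = 3)
x = 9 (x = -1*(-9) = 9)
v = -1 (v = (1 - 3) + (-1)² = -2 + 1 = -1)
X = -3 (X = -1*3 + 0 = -3 + 0 = -3)
(X + x)*11 = (-3 + 9)*11 = 6*11 = 66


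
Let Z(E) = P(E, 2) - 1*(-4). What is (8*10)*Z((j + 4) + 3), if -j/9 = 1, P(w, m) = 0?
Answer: 320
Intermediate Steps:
j = -9 (j = -9*1 = -9)
Z(E) = 4 (Z(E) = 0 - 1*(-4) = 0 + 4 = 4)
(8*10)*Z((j + 4) + 3) = (8*10)*4 = 80*4 = 320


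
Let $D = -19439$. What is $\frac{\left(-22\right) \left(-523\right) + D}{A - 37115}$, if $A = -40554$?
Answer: $\frac{7933}{77669} \approx 0.10214$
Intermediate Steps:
$\frac{\left(-22\right) \left(-523\right) + D}{A - 37115} = \frac{\left(-22\right) \left(-523\right) - 19439}{-40554 - 37115} = \frac{11506 - 19439}{-77669} = \left(-7933\right) \left(- \frac{1}{77669}\right) = \frac{7933}{77669}$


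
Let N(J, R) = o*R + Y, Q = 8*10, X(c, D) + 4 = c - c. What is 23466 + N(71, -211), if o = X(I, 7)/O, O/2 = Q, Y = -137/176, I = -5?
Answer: 20654037/880 ≈ 23471.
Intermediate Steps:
Y = -137/176 (Y = -137*1/176 = -137/176 ≈ -0.77841)
X(c, D) = -4 (X(c, D) = -4 + (c - c) = -4 + 0 = -4)
Q = 80
O = 160 (O = 2*80 = 160)
o = -1/40 (o = -4/160 = -4*1/160 = -1/40 ≈ -0.025000)
N(J, R) = -137/176 - R/40 (N(J, R) = -R/40 - 137/176 = -137/176 - R/40)
23466 + N(71, -211) = 23466 + (-137/176 - 1/40*(-211)) = 23466 + (-137/176 + 211/40) = 23466 + 3957/880 = 20654037/880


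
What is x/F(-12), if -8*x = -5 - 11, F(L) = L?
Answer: -1/6 ≈ -0.16667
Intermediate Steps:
x = 2 (x = -(-5 - 11)/8 = -1/8*(-16) = 2)
x/F(-12) = 2/(-12) = -1/12*2 = -1/6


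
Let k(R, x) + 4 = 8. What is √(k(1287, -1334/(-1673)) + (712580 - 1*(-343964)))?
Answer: 2*√264137 ≈ 1027.9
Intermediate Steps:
k(R, x) = 4 (k(R, x) = -4 + 8 = 4)
√(k(1287, -1334/(-1673)) + (712580 - 1*(-343964))) = √(4 + (712580 - 1*(-343964))) = √(4 + (712580 + 343964)) = √(4 + 1056544) = √1056548 = 2*√264137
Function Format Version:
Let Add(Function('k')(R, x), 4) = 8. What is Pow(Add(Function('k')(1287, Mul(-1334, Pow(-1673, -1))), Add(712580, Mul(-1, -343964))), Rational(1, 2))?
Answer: Mul(2, Pow(264137, Rational(1, 2))) ≈ 1027.9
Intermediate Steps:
Function('k')(R, x) = 4 (Function('k')(R, x) = Add(-4, 8) = 4)
Pow(Add(Function('k')(1287, Mul(-1334, Pow(-1673, -1))), Add(712580, Mul(-1, -343964))), Rational(1, 2)) = Pow(Add(4, Add(712580, Mul(-1, -343964))), Rational(1, 2)) = Pow(Add(4, Add(712580, 343964)), Rational(1, 2)) = Pow(Add(4, 1056544), Rational(1, 2)) = Pow(1056548, Rational(1, 2)) = Mul(2, Pow(264137, Rational(1, 2)))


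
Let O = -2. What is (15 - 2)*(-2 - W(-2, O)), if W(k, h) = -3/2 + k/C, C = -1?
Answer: -65/2 ≈ -32.500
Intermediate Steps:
W(k, h) = -3/2 - k (W(k, h) = -3/2 + k/(-1) = -3*1/2 + k*(-1) = -3/2 - k)
(15 - 2)*(-2 - W(-2, O)) = (15 - 2)*(-2 - (-3/2 - 1*(-2))) = 13*(-2 - (-3/2 + 2)) = 13*(-2 - 1*1/2) = 13*(-2 - 1/2) = 13*(-5/2) = -65/2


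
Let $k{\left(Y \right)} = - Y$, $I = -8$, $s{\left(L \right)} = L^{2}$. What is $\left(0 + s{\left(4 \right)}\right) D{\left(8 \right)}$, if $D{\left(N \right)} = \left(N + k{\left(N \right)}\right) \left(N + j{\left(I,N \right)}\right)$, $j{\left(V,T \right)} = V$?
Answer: $0$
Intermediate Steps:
$D{\left(N \right)} = 0$ ($D{\left(N \right)} = \left(N - N\right) \left(N - 8\right) = 0 \left(-8 + N\right) = 0$)
$\left(0 + s{\left(4 \right)}\right) D{\left(8 \right)} = \left(0 + 4^{2}\right) 0 = \left(0 + 16\right) 0 = 16 \cdot 0 = 0$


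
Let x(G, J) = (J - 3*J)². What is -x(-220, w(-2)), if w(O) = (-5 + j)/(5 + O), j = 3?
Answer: -16/9 ≈ -1.7778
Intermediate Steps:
w(O) = -2/(5 + O) (w(O) = (-5 + 3)/(5 + O) = -2/(5 + O))
x(G, J) = 4*J² (x(G, J) = (-2*J)² = 4*J²)
-x(-220, w(-2)) = -4*(-2/(5 - 2))² = -4*(-2/3)² = -4*(-2*⅓)² = -4*(-⅔)² = -4*4/9 = -1*16/9 = -16/9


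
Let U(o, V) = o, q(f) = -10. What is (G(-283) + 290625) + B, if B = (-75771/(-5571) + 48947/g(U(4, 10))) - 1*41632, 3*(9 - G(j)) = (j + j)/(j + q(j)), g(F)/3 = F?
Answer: 550834519145/2176404 ≈ 2.5309e+5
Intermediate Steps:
g(F) = 3*F
G(j) = 9 - 2*j/(3*(-10 + j)) (G(j) = 9 - (j + j)/(3*(j - 10)) = 9 - 2*j/(3*(-10 + j)))
B = -278843275/7428 (B = (-75771/(-5571) + 48947/((3*4))) - 1*41632 = (-75771*(-1/5571) + 48947/12) - 41632 = (8419/619 + 48947*(1/12)) - 41632 = (8419/619 + 48947/12) - 41632 = 30399221/7428 - 41632 = -278843275/7428 ≈ -37540.)
(G(-283) + 290625) + B = (5*(-54 + 5*(-283))/(3*(-10 - 283)) + 290625) - 278843275/7428 = ((5/3)*(-54 - 1415)/(-293) + 290625) - 278843275/7428 = ((5/3)*(-1/293)*(-1469) + 290625) - 278843275/7428 = (7345/879 + 290625) - 278843275/7428 = 255466720/879 - 278843275/7428 = 550834519145/2176404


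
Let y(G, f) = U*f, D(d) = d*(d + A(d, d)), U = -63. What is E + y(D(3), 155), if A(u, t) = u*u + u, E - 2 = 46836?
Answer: 37073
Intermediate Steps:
E = 46838 (E = 2 + 46836 = 46838)
A(u, t) = u + u² (A(u, t) = u² + u = u + u²)
D(d) = d*(d + d*(1 + d))
y(G, f) = -63*f
E + y(D(3), 155) = 46838 - 63*155 = 46838 - 9765 = 37073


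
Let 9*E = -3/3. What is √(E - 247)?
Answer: 4*I*√139/3 ≈ 15.72*I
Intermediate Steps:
E = -⅑ (E = (-3/3)/9 = ((⅓)*(-3))/9 = (⅑)*(-1) = -⅑ ≈ -0.11111)
√(E - 247) = √(-⅑ - 247) = √(-2224/9) = 4*I*√139/3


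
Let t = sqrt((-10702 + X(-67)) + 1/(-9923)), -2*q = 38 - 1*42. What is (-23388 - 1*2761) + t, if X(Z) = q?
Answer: -26149 + I*sqrt(1053585450223)/9923 ≈ -26149.0 + 103.44*I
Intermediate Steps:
q = 2 (q = -(38 - 1*42)/2 = -(38 - 42)/2 = -1/2*(-4) = 2)
X(Z) = 2
t = I*sqrt(1053585450223)/9923 (t = sqrt((-10702 + 2) + 1/(-9923)) = sqrt(-10700 - 1/9923) = sqrt(-106176101/9923) = I*sqrt(1053585450223)/9923 ≈ 103.44*I)
(-23388 - 1*2761) + t = (-23388 - 1*2761) + I*sqrt(1053585450223)/9923 = (-23388 - 2761) + I*sqrt(1053585450223)/9923 = -26149 + I*sqrt(1053585450223)/9923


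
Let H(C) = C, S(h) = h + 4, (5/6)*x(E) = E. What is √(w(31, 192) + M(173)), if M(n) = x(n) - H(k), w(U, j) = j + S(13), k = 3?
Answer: 2*√2585/5 ≈ 20.337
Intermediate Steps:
x(E) = 6*E/5
S(h) = 4 + h
w(U, j) = 17 + j (w(U, j) = j + (4 + 13) = j + 17 = 17 + j)
M(n) = -3 + 6*n/5 (M(n) = 6*n/5 - 1*3 = 6*n/5 - 3 = -3 + 6*n/5)
√(w(31, 192) + M(173)) = √((17 + 192) + (-3 + (6/5)*173)) = √(209 + (-3 + 1038/5)) = √(209 + 1023/5) = √(2068/5) = 2*√2585/5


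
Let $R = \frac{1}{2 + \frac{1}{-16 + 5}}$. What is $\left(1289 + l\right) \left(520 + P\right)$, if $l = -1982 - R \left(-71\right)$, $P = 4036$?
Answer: $- \frac{62745232}{21} \approx -2.9879 \cdot 10^{6}$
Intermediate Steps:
$R = \frac{11}{21}$ ($R = \frac{1}{2 + \frac{1}{-11}} = \frac{1}{2 - \frac{1}{11}} = \frac{1}{\frac{21}{11}} = \frac{11}{21} \approx 0.52381$)
$l = - \frac{40841}{21}$ ($l = -1982 - \frac{11}{21} \left(-71\right) = -1982 - - \frac{781}{21} = -1982 + \frac{781}{21} = - \frac{40841}{21} \approx -1944.8$)
$\left(1289 + l\right) \left(520 + P\right) = \left(1289 - \frac{40841}{21}\right) \left(520 + 4036\right) = \left(- \frac{13772}{21}\right) 4556 = - \frac{62745232}{21}$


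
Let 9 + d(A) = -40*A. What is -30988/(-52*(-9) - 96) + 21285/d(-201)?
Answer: -20078884/248961 ≈ -80.651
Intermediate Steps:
d(A) = -9 - 40*A
-30988/(-52*(-9) - 96) + 21285/d(-201) = -30988/(-52*(-9) - 96) + 21285/(-9 - 40*(-201)) = -30988/(468 - 96) + 21285/(-9 + 8040) = -30988/372 + 21285/8031 = -30988*1/372 + 21285*(1/8031) = -7747/93 + 7095/2677 = -20078884/248961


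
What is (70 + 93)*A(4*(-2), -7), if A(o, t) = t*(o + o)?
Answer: 18256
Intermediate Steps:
A(o, t) = 2*o*t (A(o, t) = t*(2*o) = 2*o*t)
(70 + 93)*A(4*(-2), -7) = (70 + 93)*(2*(4*(-2))*(-7)) = 163*(2*(-8)*(-7)) = 163*112 = 18256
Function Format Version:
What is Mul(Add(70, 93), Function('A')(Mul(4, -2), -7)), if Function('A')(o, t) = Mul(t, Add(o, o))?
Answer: 18256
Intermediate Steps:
Function('A')(o, t) = Mul(2, o, t) (Function('A')(o, t) = Mul(t, Mul(2, o)) = Mul(2, o, t))
Mul(Add(70, 93), Function('A')(Mul(4, -2), -7)) = Mul(Add(70, 93), Mul(2, Mul(4, -2), -7)) = Mul(163, Mul(2, -8, -7)) = Mul(163, 112) = 18256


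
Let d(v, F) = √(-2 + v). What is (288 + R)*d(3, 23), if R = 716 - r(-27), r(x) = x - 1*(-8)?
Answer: 1023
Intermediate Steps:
r(x) = 8 + x (r(x) = x + 8 = 8 + x)
R = 735 (R = 716 - (8 - 27) = 716 - 1*(-19) = 716 + 19 = 735)
(288 + R)*d(3, 23) = (288 + 735)*√(-2 + 3) = 1023*√1 = 1023*1 = 1023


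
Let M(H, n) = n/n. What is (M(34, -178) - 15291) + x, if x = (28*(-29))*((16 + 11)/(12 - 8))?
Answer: -20771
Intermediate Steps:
M(H, n) = 1
x = -5481 (x = -21924/4 = -812*27/4 = -5481)
(M(34, -178) - 15291) + x = (1 - 15291) - 5481 = -15290 - 5481 = -20771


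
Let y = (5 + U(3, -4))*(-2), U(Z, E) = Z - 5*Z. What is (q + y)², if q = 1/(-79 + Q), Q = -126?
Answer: 8231161/42025 ≈ 195.86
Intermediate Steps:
U(Z, E) = -4*Z
y = 14 (y = (5 - 4*3)*(-2) = (5 - 12)*(-2) = -7*(-2) = 14)
q = -1/205 (q = 1/(-79 - 126) = 1/(-205) = -1/205 ≈ -0.0048781)
(q + y)² = (-1/205 + 14)² = (2869/205)² = 8231161/42025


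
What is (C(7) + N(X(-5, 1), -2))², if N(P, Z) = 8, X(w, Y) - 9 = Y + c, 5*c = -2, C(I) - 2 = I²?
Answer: 3481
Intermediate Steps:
C(I) = 2 + I²
c = -⅖ (c = (⅕)*(-2) = -⅖ ≈ -0.40000)
X(w, Y) = 43/5 + Y (X(w, Y) = 9 + (Y - ⅖) = 9 + (-⅖ + Y) = 43/5 + Y)
(C(7) + N(X(-5, 1), -2))² = ((2 + 7²) + 8)² = ((2 + 49) + 8)² = (51 + 8)² = 59² = 3481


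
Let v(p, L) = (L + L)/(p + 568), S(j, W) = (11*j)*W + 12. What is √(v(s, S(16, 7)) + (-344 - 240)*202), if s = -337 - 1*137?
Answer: 22*I*√538291/47 ≈ 343.43*I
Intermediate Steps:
s = -474 (s = -337 - 137 = -474)
S(j, W) = 12 + 11*W*j (S(j, W) = 11*W*j + 12 = 12 + 11*W*j)
v(p, L) = 2*L/(568 + p) (v(p, L) = (2*L)/(568 + p) = 2*L/(568 + p))
√(v(s, S(16, 7)) + (-344 - 240)*202) = √(2*(12 + 11*7*16)/(568 - 474) + (-344 - 240)*202) = √(2*(12 + 1232)/94 - 584*202) = √(2*1244*(1/94) - 117968) = √(1244/47 - 117968) = √(-5543252/47) = 22*I*√538291/47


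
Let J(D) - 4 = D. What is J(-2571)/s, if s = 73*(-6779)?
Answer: 2567/494867 ≈ 0.0051873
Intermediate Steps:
J(D) = 4 + D
s = -494867
J(-2571)/s = (4 - 2571)/(-494867) = -2567*(-1/494867) = 2567/494867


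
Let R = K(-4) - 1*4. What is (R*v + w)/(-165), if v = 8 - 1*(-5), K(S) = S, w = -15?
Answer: 119/165 ≈ 0.72121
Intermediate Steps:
v = 13 (v = 8 + 5 = 13)
R = -8 (R = -4 - 1*4 = -4 - 4 = -8)
(R*v + w)/(-165) = (-8*13 - 15)/(-165) = (-104 - 15)*(-1/165) = -119*(-1/165) = 119/165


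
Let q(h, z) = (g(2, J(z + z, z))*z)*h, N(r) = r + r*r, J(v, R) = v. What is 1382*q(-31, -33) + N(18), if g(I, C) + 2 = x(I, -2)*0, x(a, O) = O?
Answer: -2827230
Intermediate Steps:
g(I, C) = -2 (g(I, C) = -2 - 2*0 = -2 + 0 = -2)
N(r) = r + r²
q(h, z) = -2*h*z (q(h, z) = (-2*z)*h = -2*h*z)
1382*q(-31, -33) + N(18) = 1382*(-2*(-31)*(-33)) + 18*(1 + 18) = 1382*(-2046) + 18*19 = -2827572 + 342 = -2827230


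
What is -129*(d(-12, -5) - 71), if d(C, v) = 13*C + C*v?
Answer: 21543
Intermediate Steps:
-129*(d(-12, -5) - 71) = -129*(-12*(13 - 5) - 71) = -129*(-12*8 - 71) = -129*(-96 - 71) = -129*(-167) = 21543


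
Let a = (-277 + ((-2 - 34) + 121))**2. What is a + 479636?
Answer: 516500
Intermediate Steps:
a = 36864 (a = (-277 + (-36 + 121))**2 = (-277 + 85)**2 = (-192)**2 = 36864)
a + 479636 = 36864 + 479636 = 516500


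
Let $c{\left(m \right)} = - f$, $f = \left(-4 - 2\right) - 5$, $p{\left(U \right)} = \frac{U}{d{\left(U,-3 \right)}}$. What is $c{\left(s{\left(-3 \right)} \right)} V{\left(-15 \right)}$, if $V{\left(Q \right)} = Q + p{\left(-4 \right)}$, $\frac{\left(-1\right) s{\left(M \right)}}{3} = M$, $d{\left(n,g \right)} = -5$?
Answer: $- \frac{781}{5} \approx -156.2$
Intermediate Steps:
$s{\left(M \right)} = - 3 M$
$p{\left(U \right)} = - \frac{U}{5}$ ($p{\left(U \right)} = \frac{U}{-5} = U \left(- \frac{1}{5}\right) = - \frac{U}{5}$)
$f = -11$ ($f = -6 - 5 = -11$)
$c{\left(m \right)} = 11$ ($c{\left(m \right)} = \left(-1\right) \left(-11\right) = 11$)
$V{\left(Q \right)} = \frac{4}{5} + Q$ ($V{\left(Q \right)} = Q - - \frac{4}{5} = Q + \frac{4}{5} = \frac{4}{5} + Q$)
$c{\left(s{\left(-3 \right)} \right)} V{\left(-15 \right)} = 11 \left(\frac{4}{5} - 15\right) = 11 \left(- \frac{71}{5}\right) = - \frac{781}{5}$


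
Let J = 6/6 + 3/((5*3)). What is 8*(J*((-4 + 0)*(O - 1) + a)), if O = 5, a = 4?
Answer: -576/5 ≈ -115.20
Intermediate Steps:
J = 6/5 (J = 6*(1/6) + 3/15 = 1 + 3*(1/15) = 1 + 1/5 = 6/5 ≈ 1.2000)
8*(J*((-4 + 0)*(O - 1) + a)) = 8*(6*((-4 + 0)*(5 - 1) + 4)/5) = 8*(6*(-4*4 + 4)/5) = 8*(6*(-16 + 4)/5) = 8*((6/5)*(-12)) = 8*(-72/5) = -576/5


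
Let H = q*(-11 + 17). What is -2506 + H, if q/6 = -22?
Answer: -3298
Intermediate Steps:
q = -132 (q = 6*(-22) = -132)
H = -792 (H = -132*(-11 + 17) = -132*6 = -792)
-2506 + H = -2506 - 792 = -3298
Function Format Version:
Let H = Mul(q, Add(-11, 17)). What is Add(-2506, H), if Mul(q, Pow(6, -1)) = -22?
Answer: -3298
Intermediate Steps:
q = -132 (q = Mul(6, -22) = -132)
H = -792 (H = Mul(-132, Add(-11, 17)) = Mul(-132, 6) = -792)
Add(-2506, H) = Add(-2506, -792) = -3298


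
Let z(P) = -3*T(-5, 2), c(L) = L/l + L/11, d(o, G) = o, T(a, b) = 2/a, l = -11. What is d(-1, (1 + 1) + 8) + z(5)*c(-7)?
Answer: -1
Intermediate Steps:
c(L) = 0 (c(L) = L/(-11) + L/11 = L*(-1/11) + L*(1/11) = -L/11 + L/11 = 0)
z(P) = 6/5 (z(P) = -6/(-5) = -6*(-1)/5 = -3*(-2/5) = 6/5)
d(-1, (1 + 1) + 8) + z(5)*c(-7) = -1 + (6/5)*0 = -1 + 0 = -1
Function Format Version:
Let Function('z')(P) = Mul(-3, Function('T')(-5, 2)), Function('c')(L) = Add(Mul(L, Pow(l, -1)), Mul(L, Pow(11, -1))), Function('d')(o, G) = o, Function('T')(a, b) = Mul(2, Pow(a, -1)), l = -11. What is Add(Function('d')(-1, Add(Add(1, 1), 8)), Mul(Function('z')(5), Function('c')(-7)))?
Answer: -1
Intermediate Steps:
Function('c')(L) = 0 (Function('c')(L) = Add(Mul(L, Pow(-11, -1)), Mul(L, Pow(11, -1))) = Add(Mul(L, Rational(-1, 11)), Mul(L, Rational(1, 11))) = Add(Mul(Rational(-1, 11), L), Mul(Rational(1, 11), L)) = 0)
Function('z')(P) = Rational(6, 5) (Function('z')(P) = Mul(-3, Mul(2, Pow(-5, -1))) = Mul(-3, Mul(2, Rational(-1, 5))) = Mul(-3, Rational(-2, 5)) = Rational(6, 5))
Add(Function('d')(-1, Add(Add(1, 1), 8)), Mul(Function('z')(5), Function('c')(-7))) = Add(-1, Mul(Rational(6, 5), 0)) = Add(-1, 0) = -1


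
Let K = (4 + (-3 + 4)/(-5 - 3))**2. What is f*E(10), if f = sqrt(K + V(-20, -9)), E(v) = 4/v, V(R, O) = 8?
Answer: sqrt(1473)/20 ≈ 1.9190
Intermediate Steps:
K = 961/64 (K = (4 + 1/(-8))**2 = (4 + 1*(-1/8))**2 = (4 - 1/8)**2 = (31/8)**2 = 961/64 ≈ 15.016)
f = sqrt(1473)/8 (f = sqrt(961/64 + 8) = sqrt(1473/64) = sqrt(1473)/8 ≈ 4.7975)
f*E(10) = (sqrt(1473)/8)*(4/10) = (sqrt(1473)/8)*(4*(1/10)) = (sqrt(1473)/8)*(2/5) = sqrt(1473)/20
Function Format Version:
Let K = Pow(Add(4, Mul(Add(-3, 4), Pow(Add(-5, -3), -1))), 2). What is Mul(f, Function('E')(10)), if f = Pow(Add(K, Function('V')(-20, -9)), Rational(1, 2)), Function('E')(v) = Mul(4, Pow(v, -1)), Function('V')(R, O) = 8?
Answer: Mul(Rational(1, 20), Pow(1473, Rational(1, 2))) ≈ 1.9190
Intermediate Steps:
K = Rational(961, 64) (K = Pow(Add(4, Mul(1, Pow(-8, -1))), 2) = Pow(Add(4, Mul(1, Rational(-1, 8))), 2) = Pow(Add(4, Rational(-1, 8)), 2) = Pow(Rational(31, 8), 2) = Rational(961, 64) ≈ 15.016)
f = Mul(Rational(1, 8), Pow(1473, Rational(1, 2))) (f = Pow(Add(Rational(961, 64), 8), Rational(1, 2)) = Pow(Rational(1473, 64), Rational(1, 2)) = Mul(Rational(1, 8), Pow(1473, Rational(1, 2))) ≈ 4.7975)
Mul(f, Function('E')(10)) = Mul(Mul(Rational(1, 8), Pow(1473, Rational(1, 2))), Mul(4, Pow(10, -1))) = Mul(Mul(Rational(1, 8), Pow(1473, Rational(1, 2))), Mul(4, Rational(1, 10))) = Mul(Mul(Rational(1, 8), Pow(1473, Rational(1, 2))), Rational(2, 5)) = Mul(Rational(1, 20), Pow(1473, Rational(1, 2)))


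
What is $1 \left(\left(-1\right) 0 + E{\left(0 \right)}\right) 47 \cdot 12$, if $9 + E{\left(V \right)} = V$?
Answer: $-5076$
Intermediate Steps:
$E{\left(V \right)} = -9 + V$
$1 \left(\left(-1\right) 0 + E{\left(0 \right)}\right) 47 \cdot 12 = 1 \left(\left(-1\right) 0 + \left(-9 + 0\right)\right) 47 \cdot 12 = 1 \left(0 - 9\right) 47 \cdot 12 = 1 \left(-9\right) 47 \cdot 12 = \left(-9\right) 47 \cdot 12 = \left(-423\right) 12 = -5076$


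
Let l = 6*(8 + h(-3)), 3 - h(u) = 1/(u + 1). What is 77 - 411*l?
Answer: -28282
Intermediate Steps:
h(u) = 3 - 1/(1 + u) (h(u) = 3 - 1/(u + 1) = 3 - 1/(1 + u))
l = 69 (l = 6*(8 + (2 + 3*(-3))/(1 - 3)) = 6*(8 + (2 - 9)/(-2)) = 6*(8 - ½*(-7)) = 6*(8 + 7/2) = 6*(23/2) = 69)
77 - 411*l = 77 - 411*69 = 77 - 28359 = -28282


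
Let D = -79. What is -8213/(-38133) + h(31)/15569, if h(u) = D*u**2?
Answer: -2767151030/593692677 ≈ -4.6609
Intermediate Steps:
h(u) = -79*u**2
-8213/(-38133) + h(31)/15569 = -8213/(-38133) - 79*31**2/15569 = -8213*(-1/38133) - 79*961*(1/15569) = 8213/38133 - 75919*1/15569 = 8213/38133 - 75919/15569 = -2767151030/593692677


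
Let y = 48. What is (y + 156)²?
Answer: 41616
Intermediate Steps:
(y + 156)² = (48 + 156)² = 204² = 41616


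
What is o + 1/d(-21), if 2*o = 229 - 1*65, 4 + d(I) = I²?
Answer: 35835/437 ≈ 82.002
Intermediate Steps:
d(I) = -4 + I²
o = 82 (o = (229 - 1*65)/2 = (229 - 65)/2 = (½)*164 = 82)
o + 1/d(-21) = 82 + 1/(-4 + (-21)²) = 82 + 1/(-4 + 441) = 82 + 1/437 = 35835/437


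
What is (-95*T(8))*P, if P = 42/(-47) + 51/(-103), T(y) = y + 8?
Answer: 10218960/4841 ≈ 2110.9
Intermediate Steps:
T(y) = 8 + y
P = -6723/4841 (P = 42*(-1/47) + 51*(-1/103) = -42/47 - 51/103 = -6723/4841 ≈ -1.3888)
(-95*T(8))*P = -95*(8 + 8)*(-6723/4841) = -95*16*(-6723/4841) = -1520*(-6723/4841) = 10218960/4841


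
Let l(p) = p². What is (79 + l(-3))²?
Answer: 7744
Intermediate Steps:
(79 + l(-3))² = (79 + (-3)²)² = (79 + 9)² = 88² = 7744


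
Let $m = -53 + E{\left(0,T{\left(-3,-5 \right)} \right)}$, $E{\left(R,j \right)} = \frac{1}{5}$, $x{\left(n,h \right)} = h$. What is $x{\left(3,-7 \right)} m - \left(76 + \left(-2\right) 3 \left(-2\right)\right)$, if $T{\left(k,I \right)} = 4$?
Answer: $\frac{1408}{5} \approx 281.6$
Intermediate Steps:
$E{\left(R,j \right)} = \frac{1}{5}$
$m = - \frac{264}{5}$ ($m = -53 + \frac{1}{5} = - \frac{264}{5} \approx -52.8$)
$x{\left(3,-7 \right)} m - \left(76 + \left(-2\right) 3 \left(-2\right)\right) = \left(-7\right) \left(- \frac{264}{5}\right) - \left(76 + \left(-2\right) 3 \left(-2\right)\right) = \frac{1848}{5} - \left(76 - -12\right) = \frac{1848}{5} - 88 = \frac{1408}{5}$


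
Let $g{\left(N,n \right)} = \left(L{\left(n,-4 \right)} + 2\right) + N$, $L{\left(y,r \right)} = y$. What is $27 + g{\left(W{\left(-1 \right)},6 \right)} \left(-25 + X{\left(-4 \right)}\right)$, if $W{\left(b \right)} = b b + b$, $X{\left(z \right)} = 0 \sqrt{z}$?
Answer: $-173$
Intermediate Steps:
$X{\left(z \right)} = 0$
$W{\left(b \right)} = b + b^{2}$ ($W{\left(b \right)} = b^{2} + b = b + b^{2}$)
$g{\left(N,n \right)} = 2 + N + n$ ($g{\left(N,n \right)} = \left(n + 2\right) + N = \left(2 + n\right) + N = 2 + N + n$)
$27 + g{\left(W{\left(-1 \right)},6 \right)} \left(-25 + X{\left(-4 \right)}\right) = 27 + \left(2 - \left(1 - 1\right) + 6\right) \left(-25 + 0\right) = 27 + \left(2 - 0 + 6\right) \left(-25\right) = 27 + \left(2 + 0 + 6\right) \left(-25\right) = 27 + 8 \left(-25\right) = 27 - 200 = -173$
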